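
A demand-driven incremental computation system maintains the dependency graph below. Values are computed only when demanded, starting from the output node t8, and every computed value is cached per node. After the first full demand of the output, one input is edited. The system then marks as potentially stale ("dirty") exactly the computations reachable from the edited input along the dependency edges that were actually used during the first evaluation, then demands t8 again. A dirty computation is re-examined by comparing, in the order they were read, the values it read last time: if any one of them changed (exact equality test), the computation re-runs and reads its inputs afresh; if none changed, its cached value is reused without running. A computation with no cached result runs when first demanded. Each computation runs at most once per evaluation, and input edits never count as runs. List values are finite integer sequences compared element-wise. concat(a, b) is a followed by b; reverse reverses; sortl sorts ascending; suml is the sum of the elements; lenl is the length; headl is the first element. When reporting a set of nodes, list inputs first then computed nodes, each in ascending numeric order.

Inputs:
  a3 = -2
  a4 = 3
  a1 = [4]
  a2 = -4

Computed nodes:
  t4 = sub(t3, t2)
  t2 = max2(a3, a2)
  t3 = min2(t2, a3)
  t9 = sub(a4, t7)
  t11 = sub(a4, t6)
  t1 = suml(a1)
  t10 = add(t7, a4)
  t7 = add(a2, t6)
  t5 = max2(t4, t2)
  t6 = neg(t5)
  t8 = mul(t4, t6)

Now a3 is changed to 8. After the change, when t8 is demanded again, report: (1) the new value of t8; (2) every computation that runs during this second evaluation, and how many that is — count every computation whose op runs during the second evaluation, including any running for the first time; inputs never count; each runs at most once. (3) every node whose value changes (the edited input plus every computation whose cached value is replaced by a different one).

First evaluation (everything demanded from the output):
  t2 = max2(-2, -4) = -2
  t3 = min2(-2, -2) = -2
  t4 = sub(-2, -2) = 0
  t5 = max2(0, -2) = 0
  t6 = neg(0) = 0
  t8 = mul(0, 0) = 0

Propagation after the edit:
  t2: runs — a3 -2->8; result 8.
  t3: runs — t2 -2->8; a3 -2->8; result 8.
  t4: runs — t3 -2->8; t2 -2->8; result 0 (same value as before).
  t5: runs — t2 -2->8; result 8.
  t6: runs — t5 0->8; result -8.
  t8: runs — t6 0->-8; result 0 (same value as before).

New value of t8: 0.
Computations that run: t2, t3, t4, t5, t6, t8 — 6 in total.
Values that change: a3, t2, t3, t5, t6.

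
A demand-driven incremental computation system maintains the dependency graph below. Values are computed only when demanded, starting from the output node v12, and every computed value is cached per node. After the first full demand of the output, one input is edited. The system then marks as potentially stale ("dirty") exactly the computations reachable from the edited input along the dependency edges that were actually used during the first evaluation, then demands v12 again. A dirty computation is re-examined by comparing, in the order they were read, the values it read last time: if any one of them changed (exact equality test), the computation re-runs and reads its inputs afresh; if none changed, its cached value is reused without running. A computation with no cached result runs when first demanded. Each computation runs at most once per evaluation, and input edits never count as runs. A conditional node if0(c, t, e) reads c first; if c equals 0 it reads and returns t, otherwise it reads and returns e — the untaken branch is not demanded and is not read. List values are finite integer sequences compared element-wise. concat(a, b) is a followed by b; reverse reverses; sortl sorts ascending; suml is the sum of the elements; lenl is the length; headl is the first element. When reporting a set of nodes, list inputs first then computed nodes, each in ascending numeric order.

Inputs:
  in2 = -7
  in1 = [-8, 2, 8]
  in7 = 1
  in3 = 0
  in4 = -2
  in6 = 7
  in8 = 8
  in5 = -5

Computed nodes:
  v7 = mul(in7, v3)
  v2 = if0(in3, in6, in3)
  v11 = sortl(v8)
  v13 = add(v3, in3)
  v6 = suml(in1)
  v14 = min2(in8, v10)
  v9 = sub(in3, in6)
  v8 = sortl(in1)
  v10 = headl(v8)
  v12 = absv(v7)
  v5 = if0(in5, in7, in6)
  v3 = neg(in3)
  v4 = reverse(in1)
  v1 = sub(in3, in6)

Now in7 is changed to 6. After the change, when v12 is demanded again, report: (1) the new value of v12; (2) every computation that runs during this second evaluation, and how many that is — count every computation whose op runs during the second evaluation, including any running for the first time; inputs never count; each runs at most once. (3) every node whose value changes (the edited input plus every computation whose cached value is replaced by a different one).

New value of v12: 0.
Computations that run: v7 — 1 in total.
Values that change: in7.
Key observation: the change is absorbed at v7 — it re-runs but produces the same value, and the output's value is unchanged.

First evaluation (everything demanded from the output):
  v3 = neg(0) = 0
  v7 = mul(1, 0) = 0
  v12 = absv(0) = 0

Propagation after the edit:
  v7: runs — in7 1->6; result 0 (same value as before).
  v12: checked — values it read are unchanged (v7 unchanged); reused cached 0 without running.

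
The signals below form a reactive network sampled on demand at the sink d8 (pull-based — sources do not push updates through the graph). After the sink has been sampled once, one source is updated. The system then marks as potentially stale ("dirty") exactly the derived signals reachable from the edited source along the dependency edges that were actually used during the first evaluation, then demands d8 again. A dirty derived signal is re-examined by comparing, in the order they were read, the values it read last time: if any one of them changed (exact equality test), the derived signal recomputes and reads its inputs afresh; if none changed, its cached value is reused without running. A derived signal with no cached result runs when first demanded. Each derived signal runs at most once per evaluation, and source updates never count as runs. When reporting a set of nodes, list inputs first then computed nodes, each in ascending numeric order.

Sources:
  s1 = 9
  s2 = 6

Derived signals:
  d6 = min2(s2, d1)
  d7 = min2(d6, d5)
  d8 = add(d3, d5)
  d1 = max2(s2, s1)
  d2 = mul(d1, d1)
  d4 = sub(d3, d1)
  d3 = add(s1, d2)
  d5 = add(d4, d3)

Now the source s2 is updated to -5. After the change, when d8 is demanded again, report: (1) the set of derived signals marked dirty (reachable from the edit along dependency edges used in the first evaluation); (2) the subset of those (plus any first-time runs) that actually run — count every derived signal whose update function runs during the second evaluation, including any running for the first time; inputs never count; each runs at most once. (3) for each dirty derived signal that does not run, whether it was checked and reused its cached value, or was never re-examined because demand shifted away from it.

Initial pass — values computed on the first demand:
  d1 = max2(6, 9) = 9
  d2 = mul(9, 9) = 81
  d3 = add(9, 81) = 90
  d4 = sub(90, 9) = 81
  d5 = add(81, 90) = 171
  d8 = add(90, 171) = 261

Second demand — change propagation:
  d1: re-runs because s2 6->-5; new result 9 (unchanged).
  d2: re-examined; everything it read last time is the same (d1 unchanged, d1 unchanged) — cache 81 kept, no run.
  d3: re-examined; everything it read last time is the same (s1 unchanged, d2 unchanged) — cache 90 kept, no run.
  d4: re-examined; everything it read last time is the same (d3 unchanged, d1 unchanged) — cache 81 kept, no run.
  d5: re-examined; everything it read last time is the same (d4 unchanged, d3 unchanged) — cache 171 kept, no run.
  d8: re-examined; everything it read last time is the same (d3 unchanged, d5 unchanged) — cache 261 kept, no run.

The important point: d1 recomputes to an identical value, and the output ends up unchanged.

Dirty set: d1, d2, d3, d4, d5, d8.
Run set: d1 (1 run).
Re-examined without running (cache reused): d2, d3, d4, d5, d8.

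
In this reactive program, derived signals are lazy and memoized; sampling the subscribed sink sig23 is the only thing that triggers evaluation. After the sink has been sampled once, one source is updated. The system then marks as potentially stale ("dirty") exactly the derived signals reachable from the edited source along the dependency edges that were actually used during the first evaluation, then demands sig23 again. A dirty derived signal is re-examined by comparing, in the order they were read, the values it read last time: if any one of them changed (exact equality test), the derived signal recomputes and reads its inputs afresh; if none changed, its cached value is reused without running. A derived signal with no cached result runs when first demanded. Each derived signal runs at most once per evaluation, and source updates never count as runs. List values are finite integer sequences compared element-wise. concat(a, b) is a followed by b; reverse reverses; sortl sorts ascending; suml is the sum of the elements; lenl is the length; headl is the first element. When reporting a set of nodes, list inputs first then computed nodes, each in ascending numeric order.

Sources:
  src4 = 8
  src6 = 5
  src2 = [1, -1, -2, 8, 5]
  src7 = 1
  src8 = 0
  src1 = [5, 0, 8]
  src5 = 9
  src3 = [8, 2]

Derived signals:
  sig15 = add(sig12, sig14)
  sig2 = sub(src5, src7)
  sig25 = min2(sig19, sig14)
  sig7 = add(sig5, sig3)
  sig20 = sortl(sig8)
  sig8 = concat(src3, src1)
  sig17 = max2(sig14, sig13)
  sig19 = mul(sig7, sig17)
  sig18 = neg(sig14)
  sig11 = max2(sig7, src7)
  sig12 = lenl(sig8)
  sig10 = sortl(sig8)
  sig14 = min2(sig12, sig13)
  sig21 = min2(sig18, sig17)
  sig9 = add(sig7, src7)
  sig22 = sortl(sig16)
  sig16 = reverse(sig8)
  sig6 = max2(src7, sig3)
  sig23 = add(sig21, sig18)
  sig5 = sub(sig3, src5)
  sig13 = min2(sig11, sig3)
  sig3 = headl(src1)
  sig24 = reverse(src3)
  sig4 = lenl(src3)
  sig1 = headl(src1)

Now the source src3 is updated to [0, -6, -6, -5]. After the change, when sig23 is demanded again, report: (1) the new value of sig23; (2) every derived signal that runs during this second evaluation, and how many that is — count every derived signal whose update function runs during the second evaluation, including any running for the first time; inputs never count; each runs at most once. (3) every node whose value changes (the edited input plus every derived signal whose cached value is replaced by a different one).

Demanding sig23 again yields -2.
3 derived signals run: sig8, sig12, sig14.
The nodes whose values change: src3, sig8, sig12.
Note the absorption at sig14: it re-runs yet its value is the same, leaving the output's value untouched.

First demand of the output computes:
  sig3 = headl([5, 0, 8]) = 5
  sig5 = sub(5, 9) = -4
  sig7 = add(-4, 5) = 1
  sig8 = concat([8, 2], [5, 0, 8]) = [8, 2, 5, 0, 8]
  sig11 = max2(1, 1) = 1
  sig12 = lenl([8, 2, 5, 0, 8]) = 5
  sig13 = min2(1, 5) = 1
  sig14 = min2(5, 1) = 1
  sig17 = max2(1, 1) = 1
  sig18 = neg(1) = -1
  sig21 = min2(-1, 1) = -1
  sig23 = add(-1, -1) = -2

After the edit, cleaning proceeds:
  sig8: a read changed (src3 [8, 2]->[0, -6, -6, -5]) — executes, giving [0, -6, -6, -5, 5, 0, 8].
  sig12: a read changed (sig8 [8, 2, 5, 0, 8]->[0, -6, -6, -5, 5, 0, 8]) — executes, giving 7.
  sig14: a read changed (sig12 5->7) — executes, giving 1 — identical to its old value.
  sig17: dirty, but its reads are unchanged (sig14 unchanged, sig13 unchanged); cached 1 stands.
  sig18: dirty, but its reads are unchanged (sig14 unchanged); cached -1 stands.
  sig21: dirty, but its reads are unchanged (sig18 unchanged, sig17 unchanged); cached -1 stands.
  sig23: dirty, but its reads are unchanged (sig21 unchanged, sig18 unchanged); cached -2 stands.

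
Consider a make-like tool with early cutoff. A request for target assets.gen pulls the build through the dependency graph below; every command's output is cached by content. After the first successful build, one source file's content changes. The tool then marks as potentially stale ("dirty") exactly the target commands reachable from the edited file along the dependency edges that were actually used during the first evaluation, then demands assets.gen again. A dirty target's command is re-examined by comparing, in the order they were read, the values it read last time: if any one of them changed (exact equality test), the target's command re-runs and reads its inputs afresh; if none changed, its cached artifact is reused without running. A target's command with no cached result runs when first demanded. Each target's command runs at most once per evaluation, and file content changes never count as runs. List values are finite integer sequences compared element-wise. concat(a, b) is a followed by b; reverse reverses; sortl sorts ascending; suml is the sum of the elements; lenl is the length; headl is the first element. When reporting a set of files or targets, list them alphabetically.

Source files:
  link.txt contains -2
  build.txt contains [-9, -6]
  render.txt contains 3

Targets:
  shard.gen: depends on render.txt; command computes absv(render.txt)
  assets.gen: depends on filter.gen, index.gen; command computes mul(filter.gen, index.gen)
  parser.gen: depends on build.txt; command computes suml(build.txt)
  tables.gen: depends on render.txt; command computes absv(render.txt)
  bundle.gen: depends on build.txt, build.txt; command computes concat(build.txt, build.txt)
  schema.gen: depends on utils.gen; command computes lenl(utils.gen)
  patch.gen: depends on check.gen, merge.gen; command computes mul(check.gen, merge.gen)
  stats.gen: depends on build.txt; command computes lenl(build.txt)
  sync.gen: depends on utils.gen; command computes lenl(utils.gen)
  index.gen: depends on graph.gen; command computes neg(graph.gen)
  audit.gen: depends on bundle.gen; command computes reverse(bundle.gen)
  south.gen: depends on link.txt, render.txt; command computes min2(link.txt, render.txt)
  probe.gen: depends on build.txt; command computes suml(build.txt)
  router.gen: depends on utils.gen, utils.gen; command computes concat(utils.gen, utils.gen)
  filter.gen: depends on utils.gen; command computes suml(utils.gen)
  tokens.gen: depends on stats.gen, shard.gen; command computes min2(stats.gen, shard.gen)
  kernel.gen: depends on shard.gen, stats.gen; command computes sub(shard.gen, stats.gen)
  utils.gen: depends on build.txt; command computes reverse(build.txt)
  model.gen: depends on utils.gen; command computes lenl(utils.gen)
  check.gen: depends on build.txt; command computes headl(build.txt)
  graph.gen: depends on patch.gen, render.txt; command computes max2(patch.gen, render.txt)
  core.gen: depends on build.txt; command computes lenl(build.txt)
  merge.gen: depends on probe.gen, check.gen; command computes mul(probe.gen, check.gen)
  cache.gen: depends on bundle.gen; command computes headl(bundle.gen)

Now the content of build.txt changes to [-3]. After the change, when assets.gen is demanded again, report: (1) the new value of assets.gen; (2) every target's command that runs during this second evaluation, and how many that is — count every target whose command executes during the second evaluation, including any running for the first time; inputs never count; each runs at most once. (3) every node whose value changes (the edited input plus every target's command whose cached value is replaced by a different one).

First demand of the output computes:
  check.gen = headl([-9, -6]) = -9
  probe.gen = suml([-9, -6]) = -15
  merge.gen = mul(-15, -9) = 135
  patch.gen = mul(-9, 135) = -1215
  graph.gen = max2(-1215, 3) = 3
  index.gen = neg(3) = -3
  utils.gen = reverse([-9, -6]) = [-6, -9]
  filter.gen = suml([-6, -9]) = -15
  assets.gen = mul(-15, -3) = 45

After the edit, cleaning proceeds:
  check.gen: a read changed (build.txt [-9, -6]->[-3]) — executes, giving -3.
  probe.gen: a read changed (build.txt [-9, -6]->[-3]) — executes, giving -3.
  merge.gen: a read changed (probe.gen -15->-3; check.gen -9->-3) — executes, giving 9.
  patch.gen: a read changed (check.gen -9->-3; merge.gen 135->9) — executes, giving -27.
  graph.gen: a read changed (patch.gen -1215->-27) — executes, giving 3 — identical to its old value.
  index.gen: dirty, but its reads are unchanged (graph.gen unchanged); cached -3 stands.
  utils.gen: a read changed (build.txt [-9, -6]->[-3]) — executes, giving [-3].
  filter.gen: a read changed (utils.gen [-6, -9]->[-3]) — executes, giving -3.
  assets.gen: a read changed (filter.gen -15->-3) — executes, giving 9.

Note where the cutoff bites: index.gen is checked, finds nothing changed, and keeps its cache.

Demanding assets.gen again yields 9.
8 target commands run: assets.gen, check.gen, filter.gen, graph.gen, merge.gen, patch.gen, probe.gen, utils.gen.
The nodes whose values change: assets.gen, build.txt, check.gen, filter.gen, merge.gen, patch.gen, probe.gen, utils.gen.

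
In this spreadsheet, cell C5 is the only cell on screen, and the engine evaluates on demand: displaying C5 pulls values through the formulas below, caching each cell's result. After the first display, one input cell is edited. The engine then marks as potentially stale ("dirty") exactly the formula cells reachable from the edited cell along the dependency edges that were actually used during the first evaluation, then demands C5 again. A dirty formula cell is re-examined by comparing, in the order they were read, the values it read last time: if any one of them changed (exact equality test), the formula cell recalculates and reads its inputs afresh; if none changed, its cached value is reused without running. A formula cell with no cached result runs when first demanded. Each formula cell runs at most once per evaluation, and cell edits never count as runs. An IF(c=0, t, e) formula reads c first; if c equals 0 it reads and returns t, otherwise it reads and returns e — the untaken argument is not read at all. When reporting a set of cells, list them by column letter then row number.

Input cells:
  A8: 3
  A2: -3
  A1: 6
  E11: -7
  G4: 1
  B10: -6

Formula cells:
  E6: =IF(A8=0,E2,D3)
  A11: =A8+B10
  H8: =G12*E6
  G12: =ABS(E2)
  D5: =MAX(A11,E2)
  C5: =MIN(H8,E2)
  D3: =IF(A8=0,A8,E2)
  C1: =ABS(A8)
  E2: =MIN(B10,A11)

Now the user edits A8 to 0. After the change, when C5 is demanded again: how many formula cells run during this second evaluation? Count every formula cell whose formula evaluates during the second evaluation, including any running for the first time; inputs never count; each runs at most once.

Initial pass — values computed on the first demand:
  A11 = 3 + -6 = -3
  E2 = MIN(-6, -3) = -6
  D3 = IF(A8=0: A8=3 -> else branch E2) = -6
  E6 = IF(A8=0: A8=3 -> else branch D3) = -6
  G12 = ABS(-6) = 6
  H8 = 6 * -6 = -36
  C5 = MIN(-36, -6) = -36

Second demand — change propagation:
  A11: re-runs because A8 3->0; new result -6.
  E2: re-runs because A11 -3->-6; new result -6 (unchanged).
  D3: dirty yet unreached — the second evaluation never asks for it.
  E6: re-runs because A8 3->0; new result -6 (unchanged).
  G12: re-examined; everything it read last time is the same (E2 unchanged) — cache 6 kept, no run.
  H8: re-examined; everything it read last time is the same (G12 unchanged, E6 unchanged) — cache -36 kept, no run.
  C5: re-examined; everything it read last time is the same (H8 unchanged, E2 unchanged) — cache -36 kept, no run.

The important point: the flipped condition redirects demand; D3 is left stale, never re-checked.

Run set: A11, E2, E6 (3 run).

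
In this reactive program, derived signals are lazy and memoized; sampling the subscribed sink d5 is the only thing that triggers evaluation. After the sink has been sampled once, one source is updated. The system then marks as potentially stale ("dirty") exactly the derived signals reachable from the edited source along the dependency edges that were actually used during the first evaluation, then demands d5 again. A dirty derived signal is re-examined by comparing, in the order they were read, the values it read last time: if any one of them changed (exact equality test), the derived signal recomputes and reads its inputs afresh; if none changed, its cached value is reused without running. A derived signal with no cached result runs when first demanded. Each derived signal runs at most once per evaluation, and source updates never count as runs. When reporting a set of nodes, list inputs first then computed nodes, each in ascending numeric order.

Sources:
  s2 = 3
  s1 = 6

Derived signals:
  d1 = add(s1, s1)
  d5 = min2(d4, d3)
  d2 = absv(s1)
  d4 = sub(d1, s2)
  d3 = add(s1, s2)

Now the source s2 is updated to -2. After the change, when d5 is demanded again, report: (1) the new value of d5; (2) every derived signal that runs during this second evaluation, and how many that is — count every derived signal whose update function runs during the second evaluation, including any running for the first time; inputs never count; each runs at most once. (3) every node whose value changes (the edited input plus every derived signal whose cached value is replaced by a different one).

First demand of the output computes:
  d1 = add(6, 6) = 12
  d3 = add(6, 3) = 9
  d4 = sub(12, 3) = 9
  d5 = min2(9, 9) = 9

After the edit, cleaning proceeds:
  d3: a read changed (s2 3->-2) — executes, giving 4.
  d4: a read changed (s2 3->-2) — executes, giving 14.
  d5: a read changed (d4 9->14; d3 9->4) — executes, giving 4.

Demanding d5 again yields 4.
3 derived signals run: d3, d4, d5.
The nodes whose values change: s2, d3, d4, d5.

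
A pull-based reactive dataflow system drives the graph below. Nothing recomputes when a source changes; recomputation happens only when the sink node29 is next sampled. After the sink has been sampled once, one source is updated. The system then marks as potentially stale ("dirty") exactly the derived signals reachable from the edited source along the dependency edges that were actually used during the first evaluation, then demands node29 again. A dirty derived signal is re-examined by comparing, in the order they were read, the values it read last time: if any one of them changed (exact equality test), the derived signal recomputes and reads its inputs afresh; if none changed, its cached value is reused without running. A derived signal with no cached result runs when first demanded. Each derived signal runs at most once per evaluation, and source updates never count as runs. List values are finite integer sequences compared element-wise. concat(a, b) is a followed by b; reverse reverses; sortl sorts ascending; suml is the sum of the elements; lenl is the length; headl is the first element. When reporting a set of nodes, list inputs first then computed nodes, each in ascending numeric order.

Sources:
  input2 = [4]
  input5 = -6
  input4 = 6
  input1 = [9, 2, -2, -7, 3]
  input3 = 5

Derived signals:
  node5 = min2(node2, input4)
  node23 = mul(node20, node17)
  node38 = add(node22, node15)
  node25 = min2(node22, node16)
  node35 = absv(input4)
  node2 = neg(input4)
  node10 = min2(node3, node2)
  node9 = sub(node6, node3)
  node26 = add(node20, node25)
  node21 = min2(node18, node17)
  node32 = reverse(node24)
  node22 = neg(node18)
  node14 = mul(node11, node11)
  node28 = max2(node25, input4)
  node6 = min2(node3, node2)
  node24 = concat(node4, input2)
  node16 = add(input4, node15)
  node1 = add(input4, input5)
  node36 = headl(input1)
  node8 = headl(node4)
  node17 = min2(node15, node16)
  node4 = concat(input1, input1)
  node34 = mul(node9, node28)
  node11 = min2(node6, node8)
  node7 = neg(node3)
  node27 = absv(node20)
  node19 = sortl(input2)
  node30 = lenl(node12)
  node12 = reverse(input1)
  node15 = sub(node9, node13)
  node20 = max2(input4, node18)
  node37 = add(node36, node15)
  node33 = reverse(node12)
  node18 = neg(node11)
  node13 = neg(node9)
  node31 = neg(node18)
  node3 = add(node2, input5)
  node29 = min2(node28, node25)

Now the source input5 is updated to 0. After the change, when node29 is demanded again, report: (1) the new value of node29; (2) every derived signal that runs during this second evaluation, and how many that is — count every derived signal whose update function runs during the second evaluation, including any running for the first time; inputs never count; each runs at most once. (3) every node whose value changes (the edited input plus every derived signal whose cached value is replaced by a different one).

First evaluation (everything demanded from the output):
  node2 = neg(6) = -6
  node3 = add(-6, -6) = -12
  node4 = concat([9, 2, -2, -7, 3], [9, 2, -2, -7, 3]) = [9, 2, -2, -7, 3, 9, 2, -2, -7, 3]
  node6 = min2(-12, -6) = -12
  node8 = headl([9, 2, -2, -7, 3, 9, 2, -2, -7, 3]) = 9
  node9 = sub(-12, -12) = 0
  node11 = min2(-12, 9) = -12
  node13 = neg(0) = 0
  node15 = sub(0, 0) = 0
  node16 = add(6, 0) = 6
  node18 = neg(-12) = 12
  node22 = neg(12) = -12
  node25 = min2(-12, 6) = -12
  node28 = max2(-12, 6) = 6
  node29 = min2(6, -12) = -12

Propagation after the edit:
  node3: runs — input5 -6->0; result -6.
  node6: runs — node3 -12->-6; result -6.
  node9: runs — node6 -12->-6; node3 -12->-6; result 0 (same value as before).
  node11: runs — node6 -12->-6; result -6.
  node13: checked — values it read are unchanged (node9 unchanged); reused cached 0 without running.
  node15: checked — values it read are unchanged (node9 unchanged, node13 unchanged); reused cached 0 without running.
  node16: checked — values it read are unchanged (input4 unchanged, node15 unchanged); reused cached 6 without running.
  node18: runs — node11 -12->-6; result 6.
  node22: runs — node18 12->6; result -6.
  node25: runs — node22 -12->-6; result -6.
  node28: runs — node25 -12->-6; result 6 (same value as before).
  node29: runs — node25 -12->-6; result -6.

Key observation: the cutoff stops propagation at node13 — its inputs' values are unchanged, so it reuses its cache.

New value of node29: -6.
Derived signals that run: node3, node6, node9, node11, node18, node22, node25, node28, node29 — 9 in total.
Values that change: input5, node3, node6, node11, node18, node22, node25, node29.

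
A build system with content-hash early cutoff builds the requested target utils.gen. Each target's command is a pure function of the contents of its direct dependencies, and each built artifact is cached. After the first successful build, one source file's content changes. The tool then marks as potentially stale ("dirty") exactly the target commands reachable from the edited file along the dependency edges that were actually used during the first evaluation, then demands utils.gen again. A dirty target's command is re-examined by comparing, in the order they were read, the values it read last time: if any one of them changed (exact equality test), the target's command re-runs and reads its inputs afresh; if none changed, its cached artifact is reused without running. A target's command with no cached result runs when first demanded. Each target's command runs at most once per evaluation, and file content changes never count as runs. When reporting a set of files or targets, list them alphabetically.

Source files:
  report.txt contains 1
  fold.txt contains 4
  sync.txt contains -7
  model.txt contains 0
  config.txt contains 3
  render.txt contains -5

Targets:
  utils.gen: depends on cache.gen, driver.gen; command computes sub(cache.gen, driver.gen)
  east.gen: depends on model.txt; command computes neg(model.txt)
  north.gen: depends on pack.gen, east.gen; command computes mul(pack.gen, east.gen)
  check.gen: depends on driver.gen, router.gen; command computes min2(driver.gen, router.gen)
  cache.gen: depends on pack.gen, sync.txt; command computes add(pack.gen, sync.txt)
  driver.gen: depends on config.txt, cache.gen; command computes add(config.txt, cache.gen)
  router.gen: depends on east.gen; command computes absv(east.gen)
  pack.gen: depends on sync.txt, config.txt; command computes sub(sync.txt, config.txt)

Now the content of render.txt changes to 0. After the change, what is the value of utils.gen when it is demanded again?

New value of utils.gen: -3.
Key observation: render.txt is never demanded by the output, so the edit triggers no recomputation at all.

First evaluation (everything demanded from the output):
  pack.gen = sub(-7, 3) = -10
  cache.gen = add(-10, -7) = -17
  driver.gen = add(3, -17) = -14
  utils.gen = sub(-17, -14) = -3

Propagation after the edit:
  render.txt feeds no computation that the output demands — nothing is marked dirty and nothing runs.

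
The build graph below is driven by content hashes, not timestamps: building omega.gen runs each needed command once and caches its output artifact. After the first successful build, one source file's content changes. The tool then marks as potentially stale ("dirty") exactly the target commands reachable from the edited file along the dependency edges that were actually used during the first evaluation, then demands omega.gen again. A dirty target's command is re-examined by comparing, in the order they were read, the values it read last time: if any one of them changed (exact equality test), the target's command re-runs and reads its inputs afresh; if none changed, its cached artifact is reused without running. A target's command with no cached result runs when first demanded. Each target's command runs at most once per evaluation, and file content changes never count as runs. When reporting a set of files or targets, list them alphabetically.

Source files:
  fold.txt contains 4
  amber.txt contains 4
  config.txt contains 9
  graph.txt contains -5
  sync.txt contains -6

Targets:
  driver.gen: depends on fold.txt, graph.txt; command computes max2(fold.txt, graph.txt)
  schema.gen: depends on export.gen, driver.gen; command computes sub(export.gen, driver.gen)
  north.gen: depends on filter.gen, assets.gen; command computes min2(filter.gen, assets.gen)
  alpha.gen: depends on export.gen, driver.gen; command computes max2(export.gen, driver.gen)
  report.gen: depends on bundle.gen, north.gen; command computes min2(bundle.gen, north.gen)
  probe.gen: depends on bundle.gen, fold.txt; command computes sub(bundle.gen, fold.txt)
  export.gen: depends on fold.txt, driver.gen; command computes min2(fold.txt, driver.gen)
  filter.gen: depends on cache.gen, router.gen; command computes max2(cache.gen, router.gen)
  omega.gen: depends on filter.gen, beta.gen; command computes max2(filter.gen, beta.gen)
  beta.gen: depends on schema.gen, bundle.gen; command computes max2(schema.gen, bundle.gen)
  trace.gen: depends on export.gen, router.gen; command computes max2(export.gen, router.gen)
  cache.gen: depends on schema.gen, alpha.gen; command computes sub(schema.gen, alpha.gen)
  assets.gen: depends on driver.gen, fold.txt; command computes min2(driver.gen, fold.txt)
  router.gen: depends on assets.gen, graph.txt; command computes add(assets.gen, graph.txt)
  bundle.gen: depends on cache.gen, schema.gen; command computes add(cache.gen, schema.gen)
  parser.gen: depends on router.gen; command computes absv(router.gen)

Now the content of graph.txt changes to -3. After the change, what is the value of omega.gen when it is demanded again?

omega.gen now evaluates to 1.
The important point: at export.gen every value read last time is unchanged, so the dirty flag clears without a run.

Initial pass — values computed on the first demand:
  driver.gen = max2(4, -5) = 4
  assets.gen = min2(4, 4) = 4
  export.gen = min2(4, 4) = 4
  alpha.gen = max2(4, 4) = 4
  router.gen = add(4, -5) = -1
  schema.gen = sub(4, 4) = 0
  cache.gen = sub(0, 4) = -4
  bundle.gen = add(-4, 0) = -4
  beta.gen = max2(0, -4) = 0
  filter.gen = max2(-4, -1) = -1
  omega.gen = max2(-1, 0) = 0

Second demand — change propagation:
  driver.gen: re-runs because graph.txt -5->-3; new result 4 (unchanged).
  assets.gen: re-examined; everything it read last time is the same (driver.gen unchanged, fold.txt unchanged) — cache 4 kept, no run.
  export.gen: re-examined; everything it read last time is the same (fold.txt unchanged, driver.gen unchanged) — cache 4 kept, no run.
  alpha.gen: re-examined; everything it read last time is the same (export.gen unchanged, driver.gen unchanged) — cache 4 kept, no run.
  router.gen: re-runs because graph.txt -5->-3; new result 1.
  schema.gen: re-examined; everything it read last time is the same (export.gen unchanged, driver.gen unchanged) — cache 0 kept, no run.
  cache.gen: re-examined; everything it read last time is the same (schema.gen unchanged, alpha.gen unchanged) — cache -4 kept, no run.
  bundle.gen: re-examined; everything it read last time is the same (cache.gen unchanged, schema.gen unchanged) — cache -4 kept, no run.
  beta.gen: re-examined; everything it read last time is the same (schema.gen unchanged, bundle.gen unchanged) — cache 0 kept, no run.
  filter.gen: re-runs because router.gen -1->1; new result 1.
  omega.gen: re-runs because filter.gen -1->1; new result 1.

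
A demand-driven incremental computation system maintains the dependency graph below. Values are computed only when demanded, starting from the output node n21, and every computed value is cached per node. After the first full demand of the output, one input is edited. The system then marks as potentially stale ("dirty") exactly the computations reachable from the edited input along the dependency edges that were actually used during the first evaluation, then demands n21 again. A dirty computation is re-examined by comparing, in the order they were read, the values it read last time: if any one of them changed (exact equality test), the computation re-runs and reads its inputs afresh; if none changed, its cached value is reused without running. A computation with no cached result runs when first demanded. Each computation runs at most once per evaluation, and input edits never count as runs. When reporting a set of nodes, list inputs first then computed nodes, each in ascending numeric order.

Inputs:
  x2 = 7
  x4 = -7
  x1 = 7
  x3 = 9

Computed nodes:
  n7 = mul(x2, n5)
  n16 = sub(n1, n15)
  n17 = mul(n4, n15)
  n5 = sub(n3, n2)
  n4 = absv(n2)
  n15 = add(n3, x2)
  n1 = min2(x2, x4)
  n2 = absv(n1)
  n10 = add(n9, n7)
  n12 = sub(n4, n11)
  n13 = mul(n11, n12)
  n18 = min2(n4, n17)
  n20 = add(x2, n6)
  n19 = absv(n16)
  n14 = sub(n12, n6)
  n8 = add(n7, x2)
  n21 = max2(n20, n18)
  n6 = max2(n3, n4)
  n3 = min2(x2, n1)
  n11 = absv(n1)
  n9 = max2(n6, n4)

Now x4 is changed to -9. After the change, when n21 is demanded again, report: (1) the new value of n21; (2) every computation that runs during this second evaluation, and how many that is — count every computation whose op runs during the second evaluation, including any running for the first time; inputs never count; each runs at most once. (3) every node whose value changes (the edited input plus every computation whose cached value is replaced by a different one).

New value of n21: 16.
Computations that run: n1, n2, n3, n4, n6, n15, n17, n18, n20, n21 — 10 in total.
Values that change: x4, n1, n2, n3, n4, n6, n15, n17, n18, n20, n21.

First evaluation (everything demanded from the output):
  n1 = min2(7, -7) = -7
  n2 = absv(-7) = 7
  n3 = min2(7, -7) = -7
  n4 = absv(7) = 7
  n6 = max2(-7, 7) = 7
  n15 = add(-7, 7) = 0
  n17 = mul(7, 0) = 0
  n18 = min2(7, 0) = 0
  n20 = add(7, 7) = 14
  n21 = max2(14, 0) = 14

Propagation after the edit:
  n1: runs — x4 -7->-9; result -9.
  n2: runs — n1 -7->-9; result 9.
  n3: runs — n1 -7->-9; result -9.
  n4: runs — n2 7->9; result 9.
  n6: runs — n3 -7->-9; n4 7->9; result 9.
  n15: runs — n3 -7->-9; result -2.
  n17: runs — n4 7->9; n15 0->-2; result -18.
  n18: runs — n4 7->9; n17 0->-18; result -18.
  n20: runs — n6 7->9; result 16.
  n21: runs — n20 14->16; n18 0->-18; result 16.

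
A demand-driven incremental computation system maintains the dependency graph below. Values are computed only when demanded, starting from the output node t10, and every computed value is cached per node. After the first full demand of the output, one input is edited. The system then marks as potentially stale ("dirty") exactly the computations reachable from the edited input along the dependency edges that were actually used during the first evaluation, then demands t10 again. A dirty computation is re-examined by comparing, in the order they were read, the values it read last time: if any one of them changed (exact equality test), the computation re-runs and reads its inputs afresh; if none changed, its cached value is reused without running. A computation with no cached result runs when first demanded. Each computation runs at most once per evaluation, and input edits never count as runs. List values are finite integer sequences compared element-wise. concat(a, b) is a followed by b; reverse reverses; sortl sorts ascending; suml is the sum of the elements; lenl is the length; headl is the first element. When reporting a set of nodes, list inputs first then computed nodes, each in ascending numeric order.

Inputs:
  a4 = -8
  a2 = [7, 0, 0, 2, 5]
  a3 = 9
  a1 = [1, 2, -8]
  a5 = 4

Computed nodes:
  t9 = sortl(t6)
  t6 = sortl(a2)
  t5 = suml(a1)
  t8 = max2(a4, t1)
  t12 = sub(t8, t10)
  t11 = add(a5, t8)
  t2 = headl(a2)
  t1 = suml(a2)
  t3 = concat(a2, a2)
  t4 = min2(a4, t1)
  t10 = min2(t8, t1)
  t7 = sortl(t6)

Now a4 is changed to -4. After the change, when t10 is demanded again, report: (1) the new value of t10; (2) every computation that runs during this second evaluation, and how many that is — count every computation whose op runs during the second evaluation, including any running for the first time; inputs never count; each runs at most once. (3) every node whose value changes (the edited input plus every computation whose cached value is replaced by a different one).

New value of t10: 14.
Computations that run: t8 — 1 in total.
Values that change: a4.
Key observation: the change is absorbed at t8 — it re-runs but produces the same value, and the output's value is unchanged.

First evaluation (everything demanded from the output):
  t1 = suml([7, 0, 0, 2, 5]) = 14
  t8 = max2(-8, 14) = 14
  t10 = min2(14, 14) = 14

Propagation after the edit:
  t8: runs — a4 -8->-4; result 14 (same value as before).
  t10: checked — values it read are unchanged (t8 unchanged, t1 unchanged); reused cached 14 without running.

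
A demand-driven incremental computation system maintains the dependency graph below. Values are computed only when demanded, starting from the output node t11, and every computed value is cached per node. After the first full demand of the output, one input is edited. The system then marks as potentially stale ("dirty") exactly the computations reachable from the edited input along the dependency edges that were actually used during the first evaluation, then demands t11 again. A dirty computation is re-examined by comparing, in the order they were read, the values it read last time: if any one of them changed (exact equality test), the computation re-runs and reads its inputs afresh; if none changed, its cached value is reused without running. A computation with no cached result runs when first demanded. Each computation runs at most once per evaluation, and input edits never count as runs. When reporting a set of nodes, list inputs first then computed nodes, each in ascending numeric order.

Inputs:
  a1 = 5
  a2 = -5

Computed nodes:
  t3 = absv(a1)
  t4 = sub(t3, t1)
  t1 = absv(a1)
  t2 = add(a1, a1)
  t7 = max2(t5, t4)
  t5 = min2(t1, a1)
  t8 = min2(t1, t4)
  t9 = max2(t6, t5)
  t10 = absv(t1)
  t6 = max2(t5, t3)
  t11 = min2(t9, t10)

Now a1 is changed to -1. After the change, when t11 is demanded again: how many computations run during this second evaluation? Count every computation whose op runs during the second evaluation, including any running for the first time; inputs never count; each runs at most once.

First evaluation (everything demanded from the output):
  t1 = absv(5) = 5
  t3 = absv(5) = 5
  t5 = min2(5, 5) = 5
  t6 = max2(5, 5) = 5
  t9 = max2(5, 5) = 5
  t10 = absv(5) = 5
  t11 = min2(5, 5) = 5

Propagation after the edit:
  t1: runs — a1 5->-1; result 1.
  t3: runs — a1 5->-1; result 1.
  t5: runs — t1 5->1; a1 5->-1; result -1.
  t6: runs — t5 5->-1; t3 5->1; result 1.
  t9: runs — t6 5->1; t5 5->-1; result 1.
  t10: runs — t1 5->1; result 1.
  t11: runs — t9 5->1; t10 5->1; result 1.

Computations that run: t1, t3, t5, t6, t9, t10, t11 — 7 in total.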